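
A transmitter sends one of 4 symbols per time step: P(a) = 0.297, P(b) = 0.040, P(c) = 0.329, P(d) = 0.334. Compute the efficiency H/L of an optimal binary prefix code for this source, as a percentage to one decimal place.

Entropy H = −Σ p log₂ p ≈ 1.7620 bits.
Huffman merges: 1/25+297/1000→337/1000; 329/1000+167/500→663/1000; 337/1000+663/1000→1. L = 2 ≈ 2.0000.
Efficiency = H/L = 1.7620/2.0000 = 88.1%.

88.1%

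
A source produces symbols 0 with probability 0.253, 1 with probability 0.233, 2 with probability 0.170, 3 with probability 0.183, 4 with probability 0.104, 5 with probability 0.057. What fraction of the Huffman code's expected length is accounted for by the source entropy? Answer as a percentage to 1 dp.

Entropy H = −Σ p log₂ p ≈ 2.4494 bits.
Huffman merges: 57/1000+13/125→161/1000; 161/1000+17/100→331/1000; 183/1000+233/1000→52/125; 253/1000+331/1000→73/125; 52/125+73/125→1. L = 623/250 ≈ 2.4920.
Efficiency = H/L = 2.4494/2.4920 = 98.3%.

98.3%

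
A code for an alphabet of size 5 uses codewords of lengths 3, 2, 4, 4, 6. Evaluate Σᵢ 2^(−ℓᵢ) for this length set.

With common denominator 2^6 = 64: Σ 2^(−ℓᵢ) = 8/64 + 16/64 + 4/64 + 4/64 + 1/64 = 33/64 = 0.515625.

0.515625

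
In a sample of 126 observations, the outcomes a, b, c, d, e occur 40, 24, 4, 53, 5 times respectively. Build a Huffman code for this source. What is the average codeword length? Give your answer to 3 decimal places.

1.913 bits/symbol

Probabilities are the counts divided by 126.
Repeatedly combine the two least-probable nodes; the expected code length is the sum of the merged weights.
merge 2/63 + 5/126 → 1/14
merge 1/14 + 4/21 → 11/42
merge 11/42 + 20/63 → 73/126
merge 53/126 + 73/126 → 1
L = 1/14 + 11/42 + 73/126 + 1 = 241/126 ≈ 1.913 bits/symbol.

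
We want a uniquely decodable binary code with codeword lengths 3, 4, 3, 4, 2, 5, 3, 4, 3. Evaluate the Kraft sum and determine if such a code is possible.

With common denominator 2^5 = 32: Σ 2^(−ℓᵢ) = 4/32 + 2/32 + 4/32 + 2/32 + 8/32 + 1/32 + 4/32 + 2/32 + 4/32 = 31/32 = 0.96875.
Kraft's inequality requires Σ ≤ 1; here Σ = 0.96875 ≤ 1, so such a prefix code exists.

0.96875; yes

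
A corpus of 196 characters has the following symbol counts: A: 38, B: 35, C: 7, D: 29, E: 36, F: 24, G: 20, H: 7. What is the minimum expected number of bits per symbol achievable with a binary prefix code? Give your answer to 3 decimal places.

2.867 bits/symbol

Probabilities are the counts divided by 196.
Repeatedly combine the two least-probable nodes; the expected code length is the sum of the merged weights.
merge 1/28 + 1/28 → 1/14
merge 1/14 + 5/49 → 17/98
merge 6/49 + 29/196 → 53/196
merge 17/98 + 5/28 → 69/196
merge 9/49 + 19/98 → 37/98
merge 53/196 + 69/196 → 61/98
merge 37/98 + 61/98 → 1
L = 1/14 + 17/98 + 53/196 + 69/196 + 37/98 + 61/98 + 1 = 281/98 ≈ 2.867 bits/symbol.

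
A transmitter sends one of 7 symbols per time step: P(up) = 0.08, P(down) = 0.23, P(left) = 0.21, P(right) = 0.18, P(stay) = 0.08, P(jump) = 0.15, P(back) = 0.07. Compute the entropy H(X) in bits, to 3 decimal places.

H = −Σ pᵢ log₂ pᵢ.
−0.08·log₂(0.08) = 0.2915
−0.23·log₂(0.23) = 0.4877
−0.21·log₂(0.21) = 0.4728
−0.18·log₂(0.18) = 0.4453
−0.08·log₂(0.08) = 0.2915
−0.15·log₂(0.15) = 0.4105
−0.07·log₂(0.07) = 0.2686
Sum ≈ 2.6679 → 2.668 bits.

2.668 bits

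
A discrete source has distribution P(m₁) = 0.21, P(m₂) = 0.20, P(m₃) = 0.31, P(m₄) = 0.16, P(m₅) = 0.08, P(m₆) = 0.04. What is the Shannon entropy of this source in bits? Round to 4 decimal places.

H = −Σ pᵢ log₂ pᵢ.
−0.21·log₂(0.21) = 0.4728
−0.20·log₂(0.20) = 0.4644
−0.31·log₂(0.31) = 0.5238
−0.16·log₂(0.16) = 0.4230
−0.08·log₂(0.08) = 0.2915
−0.04·log₂(0.04) = 0.1858
Sum ≈ 2.3613 → 2.3613 bits.

2.3613 bits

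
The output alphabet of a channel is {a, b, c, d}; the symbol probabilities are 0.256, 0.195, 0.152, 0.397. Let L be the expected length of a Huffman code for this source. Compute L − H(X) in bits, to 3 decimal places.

0.045 bits

Entropy H = −Σ p log₂ p ≈ 1.9054 bits.
Huffman merges: 19/125+39/200→347/1000; 32/125+347/1000→603/1000; 397/1000+603/1000→1. L = 39/20 ≈ 1.9500.
L − H = 1.9500 − 1.9054 = 0.045 bits.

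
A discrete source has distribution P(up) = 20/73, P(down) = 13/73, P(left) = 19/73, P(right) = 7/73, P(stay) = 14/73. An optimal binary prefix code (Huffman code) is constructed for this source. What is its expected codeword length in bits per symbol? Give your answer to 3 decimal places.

Repeatedly combine the two least-probable nodes; the expected code length is the sum of the merged weights.
merge 7/73 + 13/73 → 20/73
merge 14/73 + 19/73 → 33/73
merge 20/73 + 20/73 → 40/73
merge 33/73 + 40/73 → 1
L = 20/73 + 33/73 + 40/73 + 1 = 166/73 ≈ 2.274 bits/symbol.

2.274 bits/symbol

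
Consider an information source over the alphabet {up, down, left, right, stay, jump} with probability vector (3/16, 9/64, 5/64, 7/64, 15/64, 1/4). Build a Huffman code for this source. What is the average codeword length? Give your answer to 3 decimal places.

2.516 bits/symbol

Repeatedly combine the two least-probable nodes; the expected code length is the sum of the merged weights.
merge 5/64 + 7/64 → 3/16
merge 9/64 + 3/16 → 21/64
merge 3/16 + 15/64 → 27/64
merge 1/4 + 21/64 → 37/64
merge 27/64 + 37/64 → 1
L = 3/16 + 21/64 + 27/64 + 37/64 + 1 = 161/64 ≈ 2.516 bits/symbol.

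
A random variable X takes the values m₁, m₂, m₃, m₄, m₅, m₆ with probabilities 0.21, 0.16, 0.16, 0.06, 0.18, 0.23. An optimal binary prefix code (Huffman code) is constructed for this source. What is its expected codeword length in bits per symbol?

2.56 bits/symbol

Repeatedly combine the two least-probable nodes; the expected code length is the sum of the merged weights.
merge 3/50 + 4/25 → 11/50
merge 4/25 + 9/50 → 17/50
merge 21/100 + 11/50 → 43/100
merge 23/100 + 17/50 → 57/100
merge 43/100 + 57/100 → 1
L = 11/50 + 17/50 + 43/100 + 57/100 + 1 = 64/25 = 2.56 bits/symbol.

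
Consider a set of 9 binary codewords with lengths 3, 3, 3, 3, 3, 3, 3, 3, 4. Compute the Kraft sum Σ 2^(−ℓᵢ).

With common denominator 2^4 = 16: Σ 2^(−ℓᵢ) = 2/16 + 2/16 + 2/16 + 2/16 + 2/16 + 2/16 + 2/16 + 2/16 + 1/16 = 17/16 = 1.0625.

1.0625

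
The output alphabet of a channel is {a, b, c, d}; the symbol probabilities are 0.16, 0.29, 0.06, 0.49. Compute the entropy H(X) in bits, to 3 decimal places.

1.689 bits

H = −Σ pᵢ log₂ pᵢ.
−0.16·log₂(0.16) = 0.4230
−0.29·log₂(0.29) = 0.5179
−0.06·log₂(0.06) = 0.2435
−0.49·log₂(0.49) = 0.5043
Sum ≈ 1.6887 → 1.689 bits.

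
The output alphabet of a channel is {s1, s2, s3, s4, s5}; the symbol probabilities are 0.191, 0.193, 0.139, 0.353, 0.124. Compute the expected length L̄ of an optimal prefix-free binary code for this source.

2.263 bits/symbol

Repeatedly combine the two least-probable nodes; the expected code length is the sum of the merged weights.
merge 31/250 + 139/1000 → 263/1000
merge 191/1000 + 193/1000 → 48/125
merge 263/1000 + 353/1000 → 77/125
merge 48/125 + 77/125 → 1
L = 263/1000 + 48/125 + 77/125 + 1 = 2263/1000 = 2.263 bits/symbol.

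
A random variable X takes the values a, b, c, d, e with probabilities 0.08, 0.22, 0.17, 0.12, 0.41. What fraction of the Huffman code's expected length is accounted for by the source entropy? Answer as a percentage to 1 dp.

97.3%

Entropy H = −Σ p log₂ p ≈ 2.1011 bits.
Huffman merges: 2/25+3/25→1/5; 17/100+1/5→37/100; 11/50+37/100→59/100; 41/100+59/100→1. L = 54/25 ≈ 2.1600.
Efficiency = H/L = 2.1011/2.1600 = 97.3%.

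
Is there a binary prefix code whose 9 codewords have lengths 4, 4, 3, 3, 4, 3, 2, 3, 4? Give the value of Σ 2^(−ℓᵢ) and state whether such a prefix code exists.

1; yes

With common denominator 2^4 = 16: Σ 2^(−ℓᵢ) = 1/16 + 1/16 + 2/16 + 2/16 + 1/16 + 2/16 + 4/16 + 2/16 + 1/16 = 16/16 = 1.
Kraft's inequality requires Σ ≤ 1; here Σ = 1 ≤ 1, so such a prefix code exists.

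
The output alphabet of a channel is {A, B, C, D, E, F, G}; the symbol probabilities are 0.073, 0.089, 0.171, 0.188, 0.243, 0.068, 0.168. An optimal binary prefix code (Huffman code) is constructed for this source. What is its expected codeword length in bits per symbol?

Repeatedly combine the two least-probable nodes; the expected code length is the sum of the merged weights.
merge 17/250 + 73/1000 → 141/1000
merge 89/1000 + 141/1000 → 23/100
merge 21/125 + 171/1000 → 339/1000
merge 47/250 + 23/100 → 209/500
merge 243/1000 + 339/1000 → 291/500
merge 209/500 + 291/500 → 1
L = 141/1000 + 23/100 + 339/1000 + 209/500 + 291/500 + 1 = 271/100 = 2.71 bits/symbol.

2.71 bits/symbol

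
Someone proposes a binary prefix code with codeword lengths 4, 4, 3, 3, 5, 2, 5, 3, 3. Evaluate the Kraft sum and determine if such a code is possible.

With common denominator 2^5 = 32: Σ 2^(−ℓᵢ) = 2/32 + 2/32 + 4/32 + 4/32 + 1/32 + 8/32 + 1/32 + 4/32 + 4/32 = 30/32 = 0.9375.
Kraft's inequality requires Σ ≤ 1; here Σ = 0.9375 ≤ 1, so such a prefix code exists.

0.9375; yes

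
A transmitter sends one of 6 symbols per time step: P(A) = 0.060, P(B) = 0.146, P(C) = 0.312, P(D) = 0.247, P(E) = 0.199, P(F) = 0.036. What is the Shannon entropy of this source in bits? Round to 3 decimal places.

H = −Σ pᵢ log₂ pᵢ.
−0.060·log₂(0.060) = 0.2435
−0.146·log₂(0.146) = 0.4053
−0.312·log₂(0.312) = 0.5243
−0.247·log₂(0.247) = 0.4983
−0.199·log₂(0.199) = 0.4635
−0.036·log₂(0.036) = 0.1727
Sum ≈ 2.3076 → 2.308 bits.

2.308 bits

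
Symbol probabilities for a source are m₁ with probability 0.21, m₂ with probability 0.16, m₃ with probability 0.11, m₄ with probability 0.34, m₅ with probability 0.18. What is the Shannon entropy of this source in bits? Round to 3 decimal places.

H = −Σ pᵢ log₂ pᵢ.
−0.21·log₂(0.21) = 0.4728
−0.16·log₂(0.16) = 0.4230
−0.11·log₂(0.11) = 0.3503
−0.34·log₂(0.34) = 0.5292
−0.18·log₂(0.18) = 0.4453
Sum ≈ 2.2206 → 2.221 bits.

2.221 bits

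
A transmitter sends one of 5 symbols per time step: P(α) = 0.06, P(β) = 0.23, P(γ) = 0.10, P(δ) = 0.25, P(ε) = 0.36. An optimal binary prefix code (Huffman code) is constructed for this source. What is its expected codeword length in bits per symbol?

Repeatedly combine the two least-probable nodes; the expected code length is the sum of the merged weights.
merge 3/50 + 1/10 → 4/25
merge 4/25 + 23/100 → 39/100
merge 1/4 + 9/25 → 61/100
merge 39/100 + 61/100 → 1
L = 4/25 + 39/100 + 61/100 + 1 = 54/25 = 2.16 bits/symbol.

2.16 bits/symbol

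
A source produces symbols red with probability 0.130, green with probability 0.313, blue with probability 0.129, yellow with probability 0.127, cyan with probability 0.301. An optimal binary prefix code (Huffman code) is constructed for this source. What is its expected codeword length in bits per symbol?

Repeatedly combine the two least-probable nodes; the expected code length is the sum of the merged weights.
merge 127/1000 + 129/1000 → 32/125
merge 13/100 + 32/125 → 193/500
merge 301/1000 + 313/1000 → 307/500
merge 193/500 + 307/500 → 1
L = 32/125 + 193/500 + 307/500 + 1 = 282/125 = 2.256 bits/symbol.

2.256 bits/symbol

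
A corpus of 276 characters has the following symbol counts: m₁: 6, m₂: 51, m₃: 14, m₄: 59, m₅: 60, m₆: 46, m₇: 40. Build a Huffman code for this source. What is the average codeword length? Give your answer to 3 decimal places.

2.641 bits/symbol

Probabilities are the counts divided by 276.
Repeatedly combine the two least-probable nodes; the expected code length is the sum of the merged weights.
merge 1/46 + 7/138 → 5/69
merge 5/69 + 10/69 → 5/23
merge 1/6 + 17/92 → 97/276
merge 59/276 + 5/23 → 119/276
merge 5/23 + 97/276 → 157/276
merge 119/276 + 157/276 → 1
L = 5/69 + 5/23 + 97/276 + 119/276 + 157/276 + 1 = 243/92 ≈ 2.641 bits/symbol.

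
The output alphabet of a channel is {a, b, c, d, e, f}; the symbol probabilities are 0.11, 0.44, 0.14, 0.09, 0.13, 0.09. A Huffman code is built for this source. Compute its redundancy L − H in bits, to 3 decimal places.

0.024 bits

Entropy H = −Σ p log₂ p ≈ 2.2765 bits.
Huffman merges: 9/100+9/100→9/50; 11/100+13/100→6/25; 7/50+9/50→8/25; 6/25+8/25→14/25; 11/25+14/25→1. L = 23/10 ≈ 2.3000.
L − H = 2.3000 − 2.2765 = 0.024 bits.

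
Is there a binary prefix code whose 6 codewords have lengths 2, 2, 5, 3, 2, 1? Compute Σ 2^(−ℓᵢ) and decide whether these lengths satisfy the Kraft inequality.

1.40625; no

With common denominator 2^5 = 32: Σ 2^(−ℓᵢ) = 8/32 + 8/32 + 1/32 + 4/32 + 8/32 + 16/32 = 45/32 = 1.40625.
Kraft's inequality requires Σ ≤ 1; here Σ = 1.40625 > 1, so no such prefix code exists.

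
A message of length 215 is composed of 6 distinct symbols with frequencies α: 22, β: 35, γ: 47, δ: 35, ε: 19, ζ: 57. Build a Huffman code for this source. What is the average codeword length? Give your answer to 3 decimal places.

2.516 bits/symbol

Probabilities are the counts divided by 215.
Repeatedly combine the two least-probable nodes; the expected code length is the sum of the merged weights.
merge 19/215 + 22/215 → 41/215
merge 7/43 + 7/43 → 14/43
merge 41/215 + 47/215 → 88/215
merge 57/215 + 14/43 → 127/215
merge 88/215 + 127/215 → 1
L = 41/215 + 14/43 + 88/215 + 127/215 + 1 = 541/215 ≈ 2.516 bits/symbol.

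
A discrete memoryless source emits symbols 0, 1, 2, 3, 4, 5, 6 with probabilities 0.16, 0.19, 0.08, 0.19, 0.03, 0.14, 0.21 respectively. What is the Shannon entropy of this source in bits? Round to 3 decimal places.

H = −Σ pᵢ log₂ pᵢ.
−0.16·log₂(0.16) = 0.4230
−0.19·log₂(0.19) = 0.4552
−0.08·log₂(0.08) = 0.2915
−0.19·log₂(0.19) = 0.4552
−0.03·log₂(0.03) = 0.1518
−0.14·log₂(0.14) = 0.3971
−0.21·log₂(0.21) = 0.4728
Sum ≈ 2.6467 → 2.647 bits.

2.647 bits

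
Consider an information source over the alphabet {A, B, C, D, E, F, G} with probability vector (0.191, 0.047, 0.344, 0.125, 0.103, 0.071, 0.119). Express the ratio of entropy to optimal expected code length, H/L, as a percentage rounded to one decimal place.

98.4%

Entropy H = −Σ p log₂ p ≈ 2.5422 bits.
Huffman merges: 47/1000+71/1000→59/500; 103/1000+59/500→221/1000; 119/1000+1/8→61/250; 191/1000+221/1000→103/250; 61/250+43/125→147/250; 103/250+147/250→1. L = 2583/1000 ≈ 2.5830.
Efficiency = H/L = 2.5422/2.5830 = 98.4%.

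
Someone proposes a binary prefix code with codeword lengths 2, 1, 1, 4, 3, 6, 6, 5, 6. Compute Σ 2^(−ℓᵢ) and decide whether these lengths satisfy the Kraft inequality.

With common denominator 2^6 = 64: Σ 2^(−ℓᵢ) = 16/64 + 32/64 + 32/64 + 4/64 + 8/64 + 1/64 + 1/64 + 2/64 + 1/64 = 97/64 = 1.515625.
Kraft's inequality requires Σ ≤ 1; here Σ = 1.515625 > 1, so no such prefix code exists.

1.515625; no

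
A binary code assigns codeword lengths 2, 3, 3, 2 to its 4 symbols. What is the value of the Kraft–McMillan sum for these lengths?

0.75

With common denominator 2^3 = 8: Σ 2^(−ℓᵢ) = 2/8 + 1/8 + 1/8 + 2/8 = 6/8 = 0.75.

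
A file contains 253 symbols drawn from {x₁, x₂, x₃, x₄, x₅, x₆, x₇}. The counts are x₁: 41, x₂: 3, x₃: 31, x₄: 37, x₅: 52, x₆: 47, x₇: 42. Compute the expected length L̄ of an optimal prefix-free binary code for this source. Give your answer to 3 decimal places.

Probabilities are the counts divided by 253.
Repeatedly combine the two least-probable nodes; the expected code length is the sum of the merged weights.
merge 3/253 + 31/253 → 34/253
merge 34/253 + 37/253 → 71/253
merge 41/253 + 42/253 → 83/253
merge 47/253 + 52/253 → 9/23
merge 71/253 + 83/253 → 14/23
merge 9/23 + 14/23 → 1
L = 34/253 + 71/253 + 83/253 + 9/23 + 14/23 + 1 = 694/253 ≈ 2.743 bits/symbol.

2.743 bits/symbol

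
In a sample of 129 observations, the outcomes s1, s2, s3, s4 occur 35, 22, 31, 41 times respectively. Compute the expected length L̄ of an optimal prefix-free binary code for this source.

Probabilities are the counts divided by 129.
Repeatedly combine the two least-probable nodes; the expected code length is the sum of the merged weights.
merge 22/129 + 31/129 → 53/129
merge 35/129 + 41/129 → 76/129
merge 53/129 + 76/129 → 1
L = 53/129 + 76/129 + 1 = 2 bits/symbol.

2 bits/symbol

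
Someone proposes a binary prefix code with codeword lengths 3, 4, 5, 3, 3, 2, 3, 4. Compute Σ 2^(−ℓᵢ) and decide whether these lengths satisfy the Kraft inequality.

0.90625; yes

With common denominator 2^5 = 32: Σ 2^(−ℓᵢ) = 4/32 + 2/32 + 1/32 + 4/32 + 4/32 + 8/32 + 4/32 + 2/32 = 29/32 = 0.90625.
Kraft's inequality requires Σ ≤ 1; here Σ = 0.90625 ≤ 1, so such a prefix code exists.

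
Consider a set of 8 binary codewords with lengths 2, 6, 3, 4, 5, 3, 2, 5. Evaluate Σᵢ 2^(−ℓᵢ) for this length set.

With common denominator 2^6 = 64: Σ 2^(−ℓᵢ) = 16/64 + 1/64 + 8/64 + 4/64 + 2/64 + 8/64 + 16/64 + 2/64 = 57/64 = 0.890625.

0.890625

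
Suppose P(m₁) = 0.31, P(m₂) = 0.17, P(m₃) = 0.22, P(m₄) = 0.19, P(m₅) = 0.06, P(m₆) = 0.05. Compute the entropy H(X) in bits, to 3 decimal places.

2.354 bits

H = −Σ pᵢ log₂ pᵢ.
−0.31·log₂(0.31) = 0.5238
−0.17·log₂(0.17) = 0.4346
−0.22·log₂(0.22) = 0.4806
−0.19·log₂(0.19) = 0.4552
−0.06·log₂(0.06) = 0.2435
−0.05·log₂(0.05) = 0.2161
Sum ≈ 2.3538 → 2.354 bits.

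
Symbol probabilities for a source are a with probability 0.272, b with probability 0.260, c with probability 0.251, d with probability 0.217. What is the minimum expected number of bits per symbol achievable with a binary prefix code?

Repeatedly combine the two least-probable nodes; the expected code length is the sum of the merged weights.
merge 217/1000 + 251/1000 → 117/250
merge 13/50 + 34/125 → 133/250
merge 117/250 + 133/250 → 1
L = 117/250 + 133/250 + 1 = 2 bits/symbol.

2 bits/symbol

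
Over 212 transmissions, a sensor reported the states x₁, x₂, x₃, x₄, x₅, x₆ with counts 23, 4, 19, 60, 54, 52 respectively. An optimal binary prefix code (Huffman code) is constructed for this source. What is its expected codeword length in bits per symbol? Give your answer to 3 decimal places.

Probabilities are the counts divided by 212.
Repeatedly combine the two least-probable nodes; the expected code length is the sum of the merged weights.
merge 1/53 + 19/212 → 23/212
merge 23/212 + 23/212 → 23/106
merge 23/106 + 13/53 → 49/106
merge 27/106 + 15/53 → 57/106
merge 49/106 + 57/106 → 1
L = 23/212 + 23/106 + 49/106 + 57/106 + 1 = 493/212 ≈ 2.325 bits/symbol.

2.325 bits/symbol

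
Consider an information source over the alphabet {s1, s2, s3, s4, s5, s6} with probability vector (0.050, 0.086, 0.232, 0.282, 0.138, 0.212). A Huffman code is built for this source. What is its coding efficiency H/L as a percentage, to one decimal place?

99.3%

Entropy H = −Σ p log₂ p ≈ 2.3932 bits.
Huffman merges: 1/20+43/500→17/125; 17/125+69/500→137/500; 53/250+29/125→111/250; 137/500+141/500→139/250; 111/250+139/250→1. L = 241/100 ≈ 2.4100.
Efficiency = H/L = 2.3932/2.4100 = 99.3%.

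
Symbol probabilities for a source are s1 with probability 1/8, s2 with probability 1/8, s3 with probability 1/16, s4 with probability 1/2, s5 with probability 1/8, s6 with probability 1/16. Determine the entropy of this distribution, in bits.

Each probability is a power of 1/2, so log₂(1/p) is an integer.
H = Σ p·log₂(1/p) = 1/8·3 + 1/8·3 + 1/16·4 + 1/2·1 + 1/8·3 + 1/16·4 = 2.125 bits.

2.125 bits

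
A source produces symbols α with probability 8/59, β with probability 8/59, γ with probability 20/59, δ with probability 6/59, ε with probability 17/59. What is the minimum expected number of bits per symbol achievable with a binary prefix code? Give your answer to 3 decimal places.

Repeatedly combine the two least-probable nodes; the expected code length is the sum of the merged weights.
merge 6/59 + 8/59 → 14/59
merge 8/59 + 14/59 → 22/59
merge 17/59 + 20/59 → 37/59
merge 22/59 + 37/59 → 1
L = 14/59 + 22/59 + 37/59 + 1 = 132/59 ≈ 2.237 bits/symbol.

2.237 bits/symbol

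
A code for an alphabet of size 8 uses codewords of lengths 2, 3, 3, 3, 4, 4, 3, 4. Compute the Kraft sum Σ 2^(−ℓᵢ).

0.9375

With common denominator 2^4 = 16: Σ 2^(−ℓᵢ) = 4/16 + 2/16 + 2/16 + 2/16 + 1/16 + 1/16 + 2/16 + 1/16 = 15/16 = 0.9375.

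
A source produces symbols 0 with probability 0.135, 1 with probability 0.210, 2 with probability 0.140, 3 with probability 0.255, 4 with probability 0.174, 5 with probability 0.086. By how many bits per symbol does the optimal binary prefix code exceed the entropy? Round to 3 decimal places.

Entropy H = −Σ p log₂ p ≈ 2.5060 bits.
Huffman merges: 43/500+27/200→221/1000; 7/50+87/500→157/500; 21/100+221/1000→431/1000; 51/200+157/500→569/1000; 431/1000+569/1000→1. L = 507/200 ≈ 2.5350.
L − H = 2.5350 − 2.5060 = 0.029 bits.

0.029 bits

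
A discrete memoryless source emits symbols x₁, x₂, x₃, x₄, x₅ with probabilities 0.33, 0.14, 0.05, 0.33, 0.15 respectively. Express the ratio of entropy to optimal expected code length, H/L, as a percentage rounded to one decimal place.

Entropy H = −Σ p log₂ p ≈ 2.0794 bits.
Huffman merges: 1/20+7/50→19/100; 3/20+19/100→17/50; 33/100+33/100→33/50; 17/50+33/50→1. L = 219/100 ≈ 2.1900.
Efficiency = H/L = 2.0794/2.1900 = 94.9%.

94.9%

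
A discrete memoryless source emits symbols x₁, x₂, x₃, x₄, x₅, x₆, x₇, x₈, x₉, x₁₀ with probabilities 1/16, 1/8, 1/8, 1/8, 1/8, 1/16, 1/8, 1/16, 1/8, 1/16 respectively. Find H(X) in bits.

Each probability is a power of 1/2, so log₂(1/p) is an integer.
H = Σ p·log₂(1/p) = 1/16·4 + 1/8·3 + 1/8·3 + 1/8·3 + 1/8·3 + 1/16·4 + 1/8·3 + 1/16·4 + 1/8·3 + 1/16·4 = 3.25 bits.

3.25 bits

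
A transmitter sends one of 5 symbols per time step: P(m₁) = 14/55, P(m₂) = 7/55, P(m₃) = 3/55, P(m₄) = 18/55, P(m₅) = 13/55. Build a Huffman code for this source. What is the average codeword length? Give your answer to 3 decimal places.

Repeatedly combine the two least-probable nodes; the expected code length is the sum of the merged weights.
merge 3/55 + 7/55 → 2/11
merge 2/11 + 13/55 → 23/55
merge 14/55 + 18/55 → 32/55
merge 23/55 + 32/55 → 1
L = 2/11 + 23/55 + 32/55 + 1 = 24/11 ≈ 2.182 bits/symbol.

2.182 bits/symbol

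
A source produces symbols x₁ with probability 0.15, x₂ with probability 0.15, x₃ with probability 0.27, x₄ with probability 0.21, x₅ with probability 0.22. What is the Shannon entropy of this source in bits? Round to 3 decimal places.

2.285 bits

H = −Σ pᵢ log₂ pᵢ.
−0.15·log₂(0.15) = 0.4105
−0.15·log₂(0.15) = 0.4105
−0.27·log₂(0.27) = 0.5100
−0.21·log₂(0.21) = 0.4728
−0.22·log₂(0.22) = 0.4806
Sum ≈ 2.2845 → 2.285 bits.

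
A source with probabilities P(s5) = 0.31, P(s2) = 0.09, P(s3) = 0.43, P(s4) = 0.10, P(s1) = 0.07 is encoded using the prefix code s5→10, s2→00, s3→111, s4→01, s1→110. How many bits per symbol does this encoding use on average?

2.5 bits/symbol

L̄ = Σ pᵢ·ℓᵢ = 0.31·2 + 0.09·2 + 0.43·3 + 0.10·2 + 0.07·3 = 2.5 bits/symbol.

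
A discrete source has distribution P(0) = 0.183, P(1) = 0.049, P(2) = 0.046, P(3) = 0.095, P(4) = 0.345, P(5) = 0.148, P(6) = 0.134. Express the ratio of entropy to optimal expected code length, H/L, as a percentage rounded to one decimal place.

Entropy H = −Σ p log₂ p ≈ 2.5147 bits.
Huffman merges: 23/500+49/1000→19/200; 19/200+19/200→19/100; 67/500+37/250→141/500; 183/1000+19/100→373/1000; 141/500+69/200→627/1000; 373/1000+627/1000→1. L = 2567/1000 ≈ 2.5670.
Efficiency = H/L = 2.5147/2.5670 = 98.0%.

98.0%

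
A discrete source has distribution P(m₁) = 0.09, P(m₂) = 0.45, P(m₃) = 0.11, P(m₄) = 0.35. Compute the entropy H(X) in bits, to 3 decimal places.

H = −Σ pᵢ log₂ pᵢ.
−0.09·log₂(0.09) = 0.3127
−0.45·log₂(0.45) = 0.5184
−0.11·log₂(0.11) = 0.3503
−0.35·log₂(0.35) = 0.5301
Sum ≈ 1.7114 → 1.711 bits.

1.711 bits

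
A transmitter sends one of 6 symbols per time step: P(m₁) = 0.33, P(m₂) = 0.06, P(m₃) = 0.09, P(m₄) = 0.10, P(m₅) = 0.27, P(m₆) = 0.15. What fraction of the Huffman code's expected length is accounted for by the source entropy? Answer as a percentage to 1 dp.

Entropy H = −Σ p log₂ p ≈ 2.3368 bits.
Huffman merges: 3/50+9/100→3/20; 1/10+3/20→1/4; 3/20+1/4→2/5; 27/100+33/100→3/5; 2/5+3/5→1. L = 12/5 ≈ 2.4000.
Efficiency = H/L = 2.3368/2.4000 = 97.4%.

97.4%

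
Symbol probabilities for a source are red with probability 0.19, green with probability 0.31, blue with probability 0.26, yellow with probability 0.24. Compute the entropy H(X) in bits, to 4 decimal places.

H = −Σ pᵢ log₂ pᵢ.
−0.19·log₂(0.19) = 0.4552
−0.31·log₂(0.31) = 0.5238
−0.26·log₂(0.26) = 0.5053
−0.24·log₂(0.24) = 0.4941
Sum ≈ 1.9784 → 1.9784 bits.

1.9784 bits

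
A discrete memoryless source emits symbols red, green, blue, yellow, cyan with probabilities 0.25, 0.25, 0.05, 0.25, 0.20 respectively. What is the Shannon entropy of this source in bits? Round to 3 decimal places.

H = −Σ pᵢ log₂ pᵢ.
−0.25·log₂(0.25) = 0.5000
−0.25·log₂(0.25) = 0.5000
−0.05·log₂(0.05) = 0.2161
−0.25·log₂(0.25) = 0.5000
−0.20·log₂(0.20) = 0.4644
Sum ≈ 2.1805 → 2.180 bits.

2.180 bits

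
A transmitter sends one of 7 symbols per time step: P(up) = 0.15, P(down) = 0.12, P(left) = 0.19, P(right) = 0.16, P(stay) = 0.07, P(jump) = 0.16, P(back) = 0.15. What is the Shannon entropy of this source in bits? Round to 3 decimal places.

H = −Σ pᵢ log₂ pᵢ.
−0.15·log₂(0.15) = 0.4105
−0.12·log₂(0.12) = 0.3671
−0.19·log₂(0.19) = 0.4552
−0.16·log₂(0.16) = 0.4230
−0.07·log₂(0.07) = 0.2686
−0.16·log₂(0.16) = 0.4230
−0.15·log₂(0.15) = 0.4105
Sum ≈ 2.7580 → 2.758 bits.

2.758 bits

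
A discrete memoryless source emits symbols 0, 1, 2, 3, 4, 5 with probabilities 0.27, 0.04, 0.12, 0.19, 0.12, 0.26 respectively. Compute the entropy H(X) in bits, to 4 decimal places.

H = −Σ pᵢ log₂ pᵢ.
−0.27·log₂(0.27) = 0.5100
−0.04·log₂(0.04) = 0.1858
−0.12·log₂(0.12) = 0.3671
−0.19·log₂(0.19) = 0.4552
−0.12·log₂(0.12) = 0.3671
−0.26·log₂(0.26) = 0.5053
Sum ≈ 2.3904 → 2.3904 bits.

2.3904 bits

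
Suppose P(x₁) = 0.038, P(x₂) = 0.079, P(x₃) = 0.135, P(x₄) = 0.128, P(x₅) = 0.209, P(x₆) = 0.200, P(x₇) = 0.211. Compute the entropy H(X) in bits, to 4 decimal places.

2.6482 bits

H = −Σ pᵢ log₂ pᵢ.
−0.038·log₂(0.038) = 0.1793
−0.079·log₂(0.079) = 0.2893
−0.135·log₂(0.135) = 0.3900
−0.128·log₂(0.128) = 0.3796
−0.209·log₂(0.209) = 0.4720
−0.200·log₂(0.200) = 0.4644
−0.211·log₂(0.211) = 0.4736
Sum ≈ 2.6482 → 2.6482 bits.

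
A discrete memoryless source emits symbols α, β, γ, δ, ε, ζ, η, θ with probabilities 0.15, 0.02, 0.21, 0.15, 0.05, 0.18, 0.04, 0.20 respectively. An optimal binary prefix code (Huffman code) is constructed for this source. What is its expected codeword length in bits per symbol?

2.76 bits/symbol

Repeatedly combine the two least-probable nodes; the expected code length is the sum of the merged weights.
merge 1/50 + 1/25 → 3/50
merge 1/20 + 3/50 → 11/100
merge 11/100 + 3/20 → 13/50
merge 3/20 + 9/50 → 33/100
merge 1/5 + 21/100 → 41/100
merge 13/50 + 33/100 → 59/100
merge 41/100 + 59/100 → 1
L = 3/50 + 11/100 + 13/50 + 33/100 + 41/100 + 59/100 + 1 = 69/25 = 2.76 bits/symbol.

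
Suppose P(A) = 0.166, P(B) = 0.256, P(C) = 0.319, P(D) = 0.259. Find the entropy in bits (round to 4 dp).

H = −Σ pᵢ log₂ pᵢ.
−0.166·log₂(0.166) = 0.4301
−0.256·log₂(0.256) = 0.5032
−0.319·log₂(0.319) = 0.5258
−0.259·log₂(0.259) = 0.5048
Sum ≈ 1.9639 → 1.9639 bits.

1.9639 bits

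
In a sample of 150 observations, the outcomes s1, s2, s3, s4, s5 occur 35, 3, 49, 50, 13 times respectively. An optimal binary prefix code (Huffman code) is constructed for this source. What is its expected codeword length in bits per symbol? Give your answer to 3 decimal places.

2.107 bits/symbol

Probabilities are the counts divided by 150.
Repeatedly combine the two least-probable nodes; the expected code length is the sum of the merged weights.
merge 1/50 + 13/150 → 8/75
merge 8/75 + 7/30 → 17/50
merge 49/150 + 1/3 → 33/50
merge 17/50 + 33/50 → 1
L = 8/75 + 17/50 + 33/50 + 1 = 158/75 ≈ 2.107 bits/symbol.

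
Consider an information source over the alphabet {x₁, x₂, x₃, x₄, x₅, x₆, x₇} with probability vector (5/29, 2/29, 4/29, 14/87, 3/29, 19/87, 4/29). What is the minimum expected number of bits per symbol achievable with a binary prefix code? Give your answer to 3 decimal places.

Repeatedly combine the two least-probable nodes; the expected code length is the sum of the merged weights.
merge 2/29 + 3/29 → 5/29
merge 4/29 + 4/29 → 8/29
merge 14/87 + 5/29 → 1/3
merge 5/29 + 19/87 → 34/87
merge 8/29 + 1/3 → 53/87
merge 34/87 + 53/87 → 1
L = 5/29 + 8/29 + 1/3 + 34/87 + 53/87 + 1 = 242/87 ≈ 2.782 bits/symbol.

2.782 bits/symbol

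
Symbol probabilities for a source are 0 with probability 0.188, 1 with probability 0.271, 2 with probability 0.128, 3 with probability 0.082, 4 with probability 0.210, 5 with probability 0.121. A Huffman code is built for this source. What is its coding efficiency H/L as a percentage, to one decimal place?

Entropy H = −Σ p log₂ p ≈ 2.4808 bits.
Huffman merges: 41/500+121/1000→203/1000; 16/125+47/250→79/250; 203/1000+21/100→413/1000; 271/1000+79/250→587/1000; 413/1000+587/1000→1. L = 2519/1000 ≈ 2.5190.
Efficiency = H/L = 2.4808/2.5190 = 98.5%.

98.5%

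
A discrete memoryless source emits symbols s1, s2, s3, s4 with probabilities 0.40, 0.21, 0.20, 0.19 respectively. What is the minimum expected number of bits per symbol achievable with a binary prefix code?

1.99 bits/symbol

Repeatedly combine the two least-probable nodes; the expected code length is the sum of the merged weights.
merge 19/100 + 1/5 → 39/100
merge 21/100 + 39/100 → 3/5
merge 2/5 + 3/5 → 1
L = 39/100 + 3/5 + 1 = 199/100 = 1.99 bits/symbol.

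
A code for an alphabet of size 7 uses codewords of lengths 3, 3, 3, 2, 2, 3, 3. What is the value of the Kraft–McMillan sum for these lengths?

1.125

With common denominator 2^3 = 8: Σ 2^(−ℓᵢ) = 1/8 + 1/8 + 1/8 + 2/8 + 2/8 + 1/8 + 1/8 = 9/8 = 1.125.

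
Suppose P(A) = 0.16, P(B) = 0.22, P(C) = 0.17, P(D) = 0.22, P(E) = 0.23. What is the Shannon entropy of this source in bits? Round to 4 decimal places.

2.3064 bits

H = −Σ pᵢ log₂ pᵢ.
−0.16·log₂(0.16) = 0.4230
−0.22·log₂(0.22) = 0.4806
−0.17·log₂(0.17) = 0.4346
−0.22·log₂(0.22) = 0.4806
−0.23·log₂(0.23) = 0.4877
Sum ≈ 2.3064 → 2.3064 bits.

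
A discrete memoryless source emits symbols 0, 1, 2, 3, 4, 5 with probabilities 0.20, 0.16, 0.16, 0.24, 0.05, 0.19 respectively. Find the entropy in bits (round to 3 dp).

2.476 bits

H = −Σ pᵢ log₂ pᵢ.
−0.20·log₂(0.20) = 0.4644
−0.16·log₂(0.16) = 0.4230
−0.16·log₂(0.16) = 0.4230
−0.24·log₂(0.24) = 0.4941
−0.05·log₂(0.05) = 0.2161
−0.19·log₂(0.19) = 0.4552
Sum ≈ 2.4759 → 2.476 bits.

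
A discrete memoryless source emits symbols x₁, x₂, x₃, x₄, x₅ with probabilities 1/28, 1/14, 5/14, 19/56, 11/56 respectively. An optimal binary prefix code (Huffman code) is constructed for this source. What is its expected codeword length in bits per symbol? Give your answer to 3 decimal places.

2.054 bits/symbol

Repeatedly combine the two least-probable nodes; the expected code length is the sum of the merged weights.
merge 1/28 + 1/14 → 3/28
merge 3/28 + 11/56 → 17/56
merge 17/56 + 19/56 → 9/14
merge 5/14 + 9/14 → 1
L = 3/28 + 17/56 + 9/14 + 1 = 115/56 ≈ 2.054 bits/symbol.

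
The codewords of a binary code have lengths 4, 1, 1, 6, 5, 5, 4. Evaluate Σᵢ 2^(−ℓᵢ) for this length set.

With common denominator 2^6 = 64: Σ 2^(−ℓᵢ) = 4/64 + 32/64 + 32/64 + 1/64 + 2/64 + 2/64 + 4/64 = 77/64 = 1.203125.

1.203125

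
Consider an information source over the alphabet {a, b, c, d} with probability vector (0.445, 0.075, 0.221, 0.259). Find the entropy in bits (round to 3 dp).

H = −Σ pᵢ log₂ pᵢ.
−0.445·log₂(0.445) = 0.5198
−0.075·log₂(0.075) = 0.2803
−0.221·log₂(0.221) = 0.4813
−0.259·log₂(0.259) = 0.5048
Sum ≈ 1.7862 → 1.786 bits.

1.786 bits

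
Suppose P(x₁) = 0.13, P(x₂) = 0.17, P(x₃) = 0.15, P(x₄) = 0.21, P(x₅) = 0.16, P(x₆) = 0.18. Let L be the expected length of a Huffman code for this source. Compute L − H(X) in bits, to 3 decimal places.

0.041 bits

Entropy H = −Σ p log₂ p ≈ 2.5689 bits.
Huffman merges: 13/100+3/20→7/25; 4/25+17/100→33/100; 9/50+21/100→39/100; 7/25+33/100→61/100; 39/100+61/100→1. L = 261/100 ≈ 2.6100.
L − H = 2.6100 − 2.5689 = 0.041 bits.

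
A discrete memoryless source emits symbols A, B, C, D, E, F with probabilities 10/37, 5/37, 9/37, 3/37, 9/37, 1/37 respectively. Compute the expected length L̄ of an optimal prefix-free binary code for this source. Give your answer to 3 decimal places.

2.351 bits/symbol

Repeatedly combine the two least-probable nodes; the expected code length is the sum of the merged weights.
merge 1/37 + 3/37 → 4/37
merge 4/37 + 5/37 → 9/37
merge 9/37 + 9/37 → 18/37
merge 9/37 + 10/37 → 19/37
merge 18/37 + 19/37 → 1
L = 4/37 + 9/37 + 18/37 + 19/37 + 1 = 87/37 ≈ 2.351 bits/symbol.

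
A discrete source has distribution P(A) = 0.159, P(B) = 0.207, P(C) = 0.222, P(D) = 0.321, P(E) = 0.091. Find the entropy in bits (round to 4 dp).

2.2151 bits

H = −Σ pᵢ log₂ pᵢ.
−0.159·log₂(0.159) = 0.4218
−0.207·log₂(0.207) = 0.4704
−0.222·log₂(0.222) = 0.4820
−0.321·log₂(0.321) = 0.5262
−0.091·log₂(0.091) = 0.3147
Sum ≈ 2.2151 → 2.2151 bits.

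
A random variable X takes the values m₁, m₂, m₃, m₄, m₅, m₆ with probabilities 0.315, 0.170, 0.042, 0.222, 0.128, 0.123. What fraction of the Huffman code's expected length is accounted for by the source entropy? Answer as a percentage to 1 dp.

97.0%

Entropy H = −Σ p log₂ p ≈ 2.3852 bits.
Huffman merges: 21/500+123/1000→33/200; 16/125+33/200→293/1000; 17/100+111/500→49/125; 293/1000+63/200→76/125; 49/125+76/125→1. L = 1229/500 ≈ 2.4580.
Efficiency = H/L = 2.3852/2.4580 = 97.0%.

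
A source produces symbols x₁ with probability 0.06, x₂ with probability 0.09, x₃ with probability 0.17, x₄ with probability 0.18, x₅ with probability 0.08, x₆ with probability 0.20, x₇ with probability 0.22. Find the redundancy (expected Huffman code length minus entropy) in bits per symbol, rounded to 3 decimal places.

0.047 bits

Entropy H = −Σ p log₂ p ≈ 2.6725 bits.
Huffman merges: 3/50+2/25→7/50; 9/100+7/50→23/100; 17/100+9/50→7/20; 1/5+11/50→21/50; 23/100+7/20→29/50; 21/50+29/50→1. L = 68/25 ≈ 2.7200.
L − H = 2.7200 − 2.6725 = 0.047 bits.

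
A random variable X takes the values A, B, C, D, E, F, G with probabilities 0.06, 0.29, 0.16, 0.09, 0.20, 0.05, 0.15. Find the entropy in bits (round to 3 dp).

H = −Σ pᵢ log₂ pᵢ.
−0.06·log₂(0.06) = 0.2435
−0.29·log₂(0.29) = 0.5179
−0.16·log₂(0.16) = 0.4230
−0.09·log₂(0.09) = 0.3127
−0.20·log₂(0.20) = 0.4644
−0.05·log₂(0.05) = 0.2161
−0.15·log₂(0.15) = 0.4105
Sum ≈ 2.5881 → 2.588 bits.

2.588 bits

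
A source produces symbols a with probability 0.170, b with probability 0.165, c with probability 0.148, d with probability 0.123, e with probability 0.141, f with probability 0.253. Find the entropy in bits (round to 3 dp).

2.543 bits

H = −Σ pᵢ log₂ pᵢ.
−0.170·log₂(0.170) = 0.4346
−0.165·log₂(0.165) = 0.4289
−0.148·log₂(0.148) = 0.4079
−0.123·log₂(0.123) = 0.3719
−0.141·log₂(0.141) = 0.3985
−0.253·log₂(0.253) = 0.5016
Sum ≈ 2.5434 → 2.543 bits.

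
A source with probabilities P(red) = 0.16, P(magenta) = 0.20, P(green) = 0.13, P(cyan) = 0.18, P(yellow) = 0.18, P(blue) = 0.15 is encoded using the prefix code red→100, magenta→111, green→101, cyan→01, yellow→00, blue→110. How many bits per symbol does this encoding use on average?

2.64 bits/symbol

L̄ = Σ pᵢ·ℓᵢ = 0.16·3 + 0.20·3 + 0.13·3 + 0.18·2 + 0.18·2 + 0.15·3 = 2.64 bits/symbol.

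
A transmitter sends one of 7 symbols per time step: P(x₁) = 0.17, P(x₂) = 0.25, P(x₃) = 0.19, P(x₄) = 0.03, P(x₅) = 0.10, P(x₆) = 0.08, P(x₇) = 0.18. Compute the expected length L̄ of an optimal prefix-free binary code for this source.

2.67 bits/symbol

Repeatedly combine the two least-probable nodes; the expected code length is the sum of the merged weights.
merge 3/100 + 2/25 → 11/100
merge 1/10 + 11/100 → 21/100
merge 17/100 + 9/50 → 7/20
merge 19/100 + 21/100 → 2/5
merge 1/4 + 7/20 → 3/5
merge 2/5 + 3/5 → 1
L = 11/100 + 21/100 + 7/20 + 2/5 + 3/5 + 1 = 267/100 = 2.67 bits/symbol.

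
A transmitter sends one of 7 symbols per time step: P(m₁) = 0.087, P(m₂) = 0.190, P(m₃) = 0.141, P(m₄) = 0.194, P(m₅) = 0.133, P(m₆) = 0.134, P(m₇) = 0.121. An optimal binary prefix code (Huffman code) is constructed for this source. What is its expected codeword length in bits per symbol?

2.806 bits/symbol

Repeatedly combine the two least-probable nodes; the expected code length is the sum of the merged weights.
merge 87/1000 + 121/1000 → 26/125
merge 133/1000 + 67/500 → 267/1000
merge 141/1000 + 19/100 → 331/1000
merge 97/500 + 26/125 → 201/500
merge 267/1000 + 331/1000 → 299/500
merge 201/500 + 299/500 → 1
L = 26/125 + 267/1000 + 331/1000 + 201/500 + 299/500 + 1 = 1403/500 = 2.806 bits/symbol.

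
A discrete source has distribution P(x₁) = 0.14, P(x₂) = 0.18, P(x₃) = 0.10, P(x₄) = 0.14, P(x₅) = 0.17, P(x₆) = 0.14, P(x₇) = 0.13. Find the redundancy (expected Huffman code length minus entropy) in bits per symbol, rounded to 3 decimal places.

0.034 bits

Entropy H = −Σ p log₂ p ≈ 2.7861 bits.
Huffman merges: 1/10+13/100→23/100; 7/50+7/50→7/25; 7/50+17/100→31/100; 9/50+23/100→41/100; 7/25+31/100→59/100; 41/100+59/100→1. L = 141/50 ≈ 2.8200.
L − H = 2.8200 − 2.7861 = 0.034 bits.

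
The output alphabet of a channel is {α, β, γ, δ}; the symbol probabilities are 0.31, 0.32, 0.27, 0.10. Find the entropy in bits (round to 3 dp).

1.892 bits

H = −Σ pᵢ log₂ pᵢ.
−0.31·log₂(0.31) = 0.5238
−0.32·log₂(0.32) = 0.5260
−0.27·log₂(0.27) = 0.5100
−0.10·log₂(0.10) = 0.3322
Sum ≈ 1.8920 → 1.892 bits.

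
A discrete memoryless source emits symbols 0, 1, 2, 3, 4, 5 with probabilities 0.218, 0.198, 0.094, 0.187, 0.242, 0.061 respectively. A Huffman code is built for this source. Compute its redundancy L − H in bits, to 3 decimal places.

0.041 bits

Entropy H = −Σ p log₂ p ≈ 2.4562 bits.
Huffman merges: 61/1000+47/500→31/200; 31/200+187/1000→171/500; 99/500+109/500→52/125; 121/500+171/500→73/125; 52/125+73/125→1. L = 2497/1000 ≈ 2.4970.
L − H = 2.4970 − 2.4562 = 0.041 bits.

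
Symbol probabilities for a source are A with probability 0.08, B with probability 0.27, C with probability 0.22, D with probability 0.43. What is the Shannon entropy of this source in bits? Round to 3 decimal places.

H = −Σ pᵢ log₂ pᵢ.
−0.08·log₂(0.08) = 0.2915
−0.27·log₂(0.27) = 0.5100
−0.22·log₂(0.22) = 0.4806
−0.43·log₂(0.43) = 0.5236
Sum ≈ 1.8057 → 1.806 bits.

1.806 bits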